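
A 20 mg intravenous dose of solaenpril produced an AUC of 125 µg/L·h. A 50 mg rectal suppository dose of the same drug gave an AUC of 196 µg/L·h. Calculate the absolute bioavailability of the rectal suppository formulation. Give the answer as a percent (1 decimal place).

F = 62.7%

F = (AUC_ev / D_ev) / (AUC_iv / D_iv)
  = (196/50) / (125/20)
  = 3.92 / 6.25 = 0.6272
  = 62.72%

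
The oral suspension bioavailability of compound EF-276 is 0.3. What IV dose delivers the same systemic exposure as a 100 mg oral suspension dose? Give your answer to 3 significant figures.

D_iv = 30.0 mg

Systemic exposure from an extravascular dose = F × D_ev, so the equivalent IV dose is F × D_ev.
D_iv = F × D_ev = 0.3 × 100 = 30 mg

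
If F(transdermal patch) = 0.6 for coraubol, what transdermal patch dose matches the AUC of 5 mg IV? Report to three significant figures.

For equal systemic exposure: F × D_ev = D_iv
D_ev = D_iv / F = 5 / 0.6 = 8.33333 mg

D_transdermal = 8.33 mg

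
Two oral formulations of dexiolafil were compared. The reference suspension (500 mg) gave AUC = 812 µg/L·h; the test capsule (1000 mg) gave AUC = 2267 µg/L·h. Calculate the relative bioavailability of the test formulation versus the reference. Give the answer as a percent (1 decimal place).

F_rel = 139.6%

F_rel = (AUC_test/D_test) / (AUC_ref/D_ref)
      = (2267/1000) / (812/500)
      = 2.267 / 1.624 = 1.3959 = 139.59%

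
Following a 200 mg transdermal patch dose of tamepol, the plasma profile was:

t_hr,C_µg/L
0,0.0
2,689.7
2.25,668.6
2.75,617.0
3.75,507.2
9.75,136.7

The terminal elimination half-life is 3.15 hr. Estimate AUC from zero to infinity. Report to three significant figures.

Trapezoidal AUC_0→9.75:
  [0→2]: (0.0+689.7)/2 × 2 = 689.7
  [2→2.25]: (689.7+668.6)/2 × 0.25 = 169.7875
  [2.25→2.75]: (668.6+617.0)/2 × 0.5 = 321.4
  [2.75→3.75]: (617.0+507.2)/2 × 1 = 562.1
  [3.75→9.75]: (507.2+136.7)/2 × 6 = 1931.7
  Sum = 3674.6875 µg/L·hr
k_e = ln2 / t½ = 0.693147 / 3.15 = 0.2200 hr^-1
Extrapolated tail: C_last / k_e = 136.7 / 0.22 = 621.364
AUC_0→∞ = 3674.6875 + 621.364 = 4296.0515 µg/L·hr

AUC = 4300 µg/L·hr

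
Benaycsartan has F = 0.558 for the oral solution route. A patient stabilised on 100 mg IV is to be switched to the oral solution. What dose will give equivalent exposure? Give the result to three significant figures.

D_oral = 179 mg

For equal systemic exposure: F × D_ev = D_iv
D_ev = D_iv / F = 100 / 0.558 = 179.211 mg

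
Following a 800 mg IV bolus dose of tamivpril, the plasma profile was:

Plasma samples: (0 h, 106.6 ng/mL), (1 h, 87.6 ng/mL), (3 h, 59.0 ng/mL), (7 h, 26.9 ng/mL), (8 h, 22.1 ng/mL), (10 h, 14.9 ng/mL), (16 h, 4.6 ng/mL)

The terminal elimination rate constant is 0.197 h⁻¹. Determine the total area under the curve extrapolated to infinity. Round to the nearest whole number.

Trapezoidal AUC_0→16:
  [0→1]: (106.6+87.6)/2 × 1 = 97.1
  [1→3]: (87.6+59.0)/2 × 2 = 146.6
  [3→7]: (59.0+26.9)/2 × 4 = 171.8
  [7→8]: (26.9+22.1)/2 × 1 = 24.5
  [8→10]: (22.1+14.9)/2 × 2 = 37.0
  [10→16]: (14.9+4.6)/2 × 6 = 58.5
  Sum = 535.5 ng/mL·h
Extrapolated tail: C_last / k_e = 4.6 / 0.197 = 23.350
AUC_0→∞ = 535.5 + 23.350 = 558.85 ng/mL·h

AUC = 559 ng/mL·h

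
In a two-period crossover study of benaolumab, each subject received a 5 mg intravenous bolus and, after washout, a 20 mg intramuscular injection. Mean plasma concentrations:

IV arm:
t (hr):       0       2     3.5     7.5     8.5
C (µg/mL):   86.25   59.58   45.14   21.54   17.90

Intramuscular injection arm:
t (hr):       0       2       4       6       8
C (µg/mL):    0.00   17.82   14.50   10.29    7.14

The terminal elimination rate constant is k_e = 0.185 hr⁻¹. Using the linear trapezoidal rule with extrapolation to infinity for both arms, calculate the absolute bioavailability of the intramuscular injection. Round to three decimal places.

F = 0.069

Trapezoidal AUC_0→8.5 (IV):
  [0→2]: (86.25+59.58)/2 × 2 = 145.83
  [2→3.5]: (59.58+45.14)/2 × 1.5 = 78.54
  [3.5→7.5]: (45.14+21.54)/2 × 4 = 133.36
  [7.5→8.5]: (21.54+17.90)/2 × 1 = 19.72
  Sum = 377.45 µg/mL·hr
IV tail: 17.90/0.185 = 96.757; AUC_iv,0→∞ = 377.45 + 96.757 = 474.207 µg/mL·hr
Trapezoidal AUC_0→8 (intramuscular injection):
  [0→2]: (0.00+17.82)/2 × 2 = 17.82
  [2→4]: (17.82+14.50)/2 × 2 = 32.32
  [4→6]: (14.50+10.29)/2 × 2 = 24.79
  [6→8]: (10.29+7.14)/2 × 2 = 17.43
  Sum = 92.36 µg/mL·hr
intramuscular injection tail: 7.14/0.185 = 38.595; AUC_ev,0→∞ = 92.36 + 38.595 = 130.955 µg/mL·hr
F = (AUC_ev/D_ev)/(AUC_iv/D_iv) = (130.955/20)/(474.207/5) = 6.54775/94.8414 = 0.0690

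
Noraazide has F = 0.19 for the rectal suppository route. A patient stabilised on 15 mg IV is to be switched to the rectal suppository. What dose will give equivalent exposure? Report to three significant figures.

For equal systemic exposure: F × D_ev = D_iv
D_ev = D_iv / F = 15 / 0.19 = 78.9474 mg

D_rectal = 78.9 mg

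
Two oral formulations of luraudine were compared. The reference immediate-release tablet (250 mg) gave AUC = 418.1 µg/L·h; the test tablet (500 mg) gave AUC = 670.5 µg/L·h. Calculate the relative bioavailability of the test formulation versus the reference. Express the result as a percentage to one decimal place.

F_rel = 80.2%

F_rel = (AUC_test/D_test) / (AUC_ref/D_ref)
      = (670.5/500) / (418.1/250)
      = 1.341 / 1.6724 = 0.8018 = 80.18%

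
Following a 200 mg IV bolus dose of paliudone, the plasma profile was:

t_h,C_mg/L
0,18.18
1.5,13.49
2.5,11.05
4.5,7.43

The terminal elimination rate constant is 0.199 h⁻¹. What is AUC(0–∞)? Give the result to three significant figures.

AUC = 91.8 mg/L·h

Trapezoidal AUC_0→4.5:
  [0→1.5]: (18.18+13.49)/2 × 1.5 = 23.7525
  [1.5→2.5]: (13.49+11.05)/2 × 1 = 12.27
  [2.5→4.5]: (11.05+7.43)/2 × 2 = 18.48
  Sum = 54.5025 mg/L·h
Extrapolated tail: C_last / k_e = 7.43 / 0.199 = 37.337
AUC_0→∞ = 54.5025 + 37.337 = 91.8395 mg/L·h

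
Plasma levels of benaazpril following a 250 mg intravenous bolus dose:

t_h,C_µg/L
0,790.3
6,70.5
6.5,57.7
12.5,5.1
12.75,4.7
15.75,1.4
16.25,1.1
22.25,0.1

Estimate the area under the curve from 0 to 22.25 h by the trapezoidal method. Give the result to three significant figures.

AUC = 2820 µg/L·h

Trapezoidal AUC_0→22.25:
  [0→6]: (790.3+70.5)/2 × 6 = 2582.4
  [6→6.5]: (70.5+57.7)/2 × 0.5 = 32.05
  [6.5→12.5]: (57.7+5.1)/2 × 6 = 188.4
  [12.5→12.75]: (5.1+4.7)/2 × 0.25 = 1.225
  [12.75→15.75]: (4.7+1.4)/2 × 3 = 9.15
  [15.75→16.25]: (1.4+1.1)/2 × 0.5 = 0.625
  [16.25→22.25]: (1.1+0.1)/2 × 6 = 3.6
  Sum = 2817.45 µg/L·h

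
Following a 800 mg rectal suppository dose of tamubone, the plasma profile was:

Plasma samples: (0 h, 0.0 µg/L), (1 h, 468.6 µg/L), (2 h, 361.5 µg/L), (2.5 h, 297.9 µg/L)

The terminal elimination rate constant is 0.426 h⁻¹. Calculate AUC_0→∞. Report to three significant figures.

AUC = 1510 µg/L·h

Trapezoidal AUC_0→2.5:
  [0→1]: (0.0+468.6)/2 × 1 = 234.3
  [1→2]: (468.6+361.5)/2 × 1 = 415.05
  [2→2.5]: (361.5+297.9)/2 × 0.5 = 164.85
  Sum = 814.2 µg/L·h
Extrapolated tail: C_last / k_e = 297.9 / 0.426 = 699.296
AUC_0→∞ = 814.2 + 699.296 = 1513.496 µg/L·h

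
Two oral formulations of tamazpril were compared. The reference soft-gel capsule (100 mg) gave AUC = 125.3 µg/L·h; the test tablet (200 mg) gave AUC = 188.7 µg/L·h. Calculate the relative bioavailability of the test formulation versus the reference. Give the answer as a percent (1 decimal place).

F_rel = 75.3%

F_rel = (AUC_test/D_test) / (AUC_ref/D_ref)
      = (188.7/200) / (125.3/100)
      = 0.9435 / 1.253 = 0.7530 = 75.30%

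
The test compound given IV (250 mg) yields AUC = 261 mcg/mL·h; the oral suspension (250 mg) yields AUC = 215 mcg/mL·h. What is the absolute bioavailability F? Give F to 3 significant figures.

F = (AUC_ev / D_ev) / (AUC_iv / D_iv)
  = (215/250) / (261/250)
  = 0.86 / 1.044 = 0.8238

F = 0.824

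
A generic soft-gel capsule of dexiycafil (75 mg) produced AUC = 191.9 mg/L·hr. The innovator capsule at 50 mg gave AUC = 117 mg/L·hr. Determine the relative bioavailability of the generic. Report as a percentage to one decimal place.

F_rel = (AUC_test/D_test) / (AUC_ref/D_ref)
      = (191.9/75) / (117/50)
      = 2.55867 / 2.34 = 1.0934 = 109.34%

F_rel = 109.3%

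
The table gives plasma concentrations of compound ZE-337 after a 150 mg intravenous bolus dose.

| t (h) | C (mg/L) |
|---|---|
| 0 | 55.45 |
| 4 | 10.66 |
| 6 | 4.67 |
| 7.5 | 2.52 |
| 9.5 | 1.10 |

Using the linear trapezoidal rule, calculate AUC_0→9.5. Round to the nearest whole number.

Trapezoidal AUC_0→9.5:
  [0→4]: (55.45+10.66)/2 × 4 = 132.22
  [4→6]: (10.66+4.67)/2 × 2 = 15.33
  [6→7.5]: (4.67+2.52)/2 × 1.5 = 5.3925
  [7.5→9.5]: (2.52+1.10)/2 × 2 = 3.62
  Sum = 156.5625 mg/L·h

AUC = 157 mg/L·h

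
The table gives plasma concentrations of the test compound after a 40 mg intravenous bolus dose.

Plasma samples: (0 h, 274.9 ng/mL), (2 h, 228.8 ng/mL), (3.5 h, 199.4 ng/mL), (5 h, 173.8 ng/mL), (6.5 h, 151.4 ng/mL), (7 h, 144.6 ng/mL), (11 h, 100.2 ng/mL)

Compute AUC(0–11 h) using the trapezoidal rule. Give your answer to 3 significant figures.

AUC = 1910 ng/mL·h

Trapezoidal AUC_0→11:
  [0→2]: (274.9+228.8)/2 × 2 = 503.7
  [2→3.5]: (228.8+199.4)/2 × 1.5 = 321.15
  [3.5→5]: (199.4+173.8)/2 × 1.5 = 279.9
  [5→6.5]: (173.8+151.4)/2 × 1.5 = 243.9
  [6.5→7]: (151.4+144.6)/2 × 0.5 = 74.0
  [7→11]: (144.6+100.2)/2 × 4 = 489.6
  Sum = 1912.25 ng/mL·h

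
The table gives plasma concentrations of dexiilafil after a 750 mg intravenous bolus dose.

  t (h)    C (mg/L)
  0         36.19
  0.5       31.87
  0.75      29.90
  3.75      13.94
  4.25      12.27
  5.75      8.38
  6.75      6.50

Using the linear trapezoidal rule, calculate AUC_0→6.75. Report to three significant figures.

Trapezoidal AUC_0→6.75:
  [0→0.5]: (36.19+31.87)/2 × 0.5 = 17.015
  [0.5→0.75]: (31.87+29.90)/2 × 0.25 = 7.72125
  [0.75→3.75]: (29.90+13.94)/2 × 3 = 65.76
  [3.75→4.25]: (13.94+12.27)/2 × 0.5 = 6.5525
  [4.25→5.75]: (12.27+8.38)/2 × 1.5 = 15.4875
  [5.75→6.75]: (8.38+6.50)/2 × 1 = 7.44
  Sum = 119.97625 mg/L·h

AUC = 120 mg/L·h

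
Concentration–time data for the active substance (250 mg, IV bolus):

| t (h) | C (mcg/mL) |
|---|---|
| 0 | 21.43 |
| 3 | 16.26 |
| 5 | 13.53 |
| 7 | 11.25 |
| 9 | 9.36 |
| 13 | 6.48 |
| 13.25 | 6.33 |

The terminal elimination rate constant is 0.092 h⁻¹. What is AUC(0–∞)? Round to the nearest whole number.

AUC = 234 mcg/mL·h

Trapezoidal AUC_0→13.25:
  [0→3]: (21.43+16.26)/2 × 3 = 56.535
  [3→5]: (16.26+13.53)/2 × 2 = 29.79
  [5→7]: (13.53+11.25)/2 × 2 = 24.78
  [7→9]: (11.25+9.36)/2 × 2 = 20.61
  [9→13]: (9.36+6.48)/2 × 4 = 31.68
  [13→13.25]: (6.48+6.33)/2 × 0.25 = 1.60125
  Sum = 164.99625 mcg/mL·h
Extrapolated tail: C_last / k_e = 6.33 / 0.092 = 68.804
AUC_0→∞ = 164.99625 + 68.804 = 233.80025 mcg/mL·h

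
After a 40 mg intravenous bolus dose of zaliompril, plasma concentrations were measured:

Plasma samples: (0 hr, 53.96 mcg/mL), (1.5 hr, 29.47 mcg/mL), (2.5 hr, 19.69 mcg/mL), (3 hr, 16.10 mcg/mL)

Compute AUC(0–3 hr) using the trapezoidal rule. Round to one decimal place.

Trapezoidal AUC_0→3:
  [0→1.5]: (53.96+29.47)/2 × 1.5 = 62.5725
  [1.5→2.5]: (29.47+19.69)/2 × 1 = 24.58
  [2.5→3]: (19.69+16.10)/2 × 0.5 = 8.9475
  Sum = 96.1 mcg/mL·hr

AUC = 96.1 mcg/mL·hr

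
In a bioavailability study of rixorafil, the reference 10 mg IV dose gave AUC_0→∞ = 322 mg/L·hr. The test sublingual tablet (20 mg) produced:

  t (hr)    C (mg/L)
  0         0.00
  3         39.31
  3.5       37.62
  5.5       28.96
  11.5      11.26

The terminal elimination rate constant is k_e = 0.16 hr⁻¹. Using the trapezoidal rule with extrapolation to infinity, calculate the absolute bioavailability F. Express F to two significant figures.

F = 0.52

Trapezoidal AUC_0→11.5 (sublingual tablet):
  [0→3]: (0.00+39.31)/2 × 3 = 58.965
  [3→3.5]: (39.31+37.62)/2 × 0.5 = 19.2325
  [3.5→5.5]: (37.62+28.96)/2 × 2 = 66.58
  [5.5→11.5]: (28.96+11.26)/2 × 6 = 120.66
  Sum = 265.4375 mg/L·hr
Tail: C_last/k_e = 11.26/0.16 = 70.375
AUC_0→∞ (sublingual tablet) = 265.4375 + 70.375 = 335.8125 mg/L·hr
F = (AUC_ev/D_ev)/(AUC_iv/D_iv) = (335.8125/20)/(322/10) = 16.790625/32.2 = 0.5214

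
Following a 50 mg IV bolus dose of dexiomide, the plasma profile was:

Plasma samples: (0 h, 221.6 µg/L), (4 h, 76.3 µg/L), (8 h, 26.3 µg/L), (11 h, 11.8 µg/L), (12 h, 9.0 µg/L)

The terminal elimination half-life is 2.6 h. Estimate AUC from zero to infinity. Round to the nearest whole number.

AUC = 902 µg/L·h

Trapezoidal AUC_0→12:
  [0→4]: (221.6+76.3)/2 × 4 = 595.8
  [4→8]: (76.3+26.3)/2 × 4 = 205.2
  [8→11]: (26.3+11.8)/2 × 3 = 57.15
  [11→12]: (11.8+9.0)/2 × 1 = 10.4
  Sum = 868.55 µg/L·h
k_e = ln2 / t½ = 0.693147 / 2.6 = 0.2666 h^-1
Extrapolated tail: C_last / k_e = 9.0 / 0.2666 = 33.758
AUC_0→∞ = 868.55 + 33.758 = 902.308 µg/L·h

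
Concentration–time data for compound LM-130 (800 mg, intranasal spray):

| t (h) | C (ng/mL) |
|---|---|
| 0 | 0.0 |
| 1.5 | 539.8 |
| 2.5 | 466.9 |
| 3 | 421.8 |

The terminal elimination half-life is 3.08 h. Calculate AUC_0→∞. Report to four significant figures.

AUC = 3005 ng/mL·h

Trapezoidal AUC_0→3:
  [0→1.5]: (0.0+539.8)/2 × 1.5 = 404.85
  [1.5→2.5]: (539.8+466.9)/2 × 1 = 503.35
  [2.5→3]: (466.9+421.8)/2 × 0.5 = 222.175
  Sum = 1130.375 ng/mL·h
k_e = ln2 / t½ = 0.693147 / 3.08 = 0.2250 h^-1
Extrapolated tail: C_last / k_e = 421.8 / 0.225 = 1874.667
AUC_0→∞ = 1130.375 + 1874.667 = 3005.042 ng/mL·h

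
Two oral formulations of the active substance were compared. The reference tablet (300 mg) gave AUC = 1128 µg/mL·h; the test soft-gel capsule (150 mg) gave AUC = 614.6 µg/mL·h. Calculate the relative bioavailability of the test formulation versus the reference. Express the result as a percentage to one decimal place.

F_rel = (AUC_test/D_test) / (AUC_ref/D_ref)
      = (614.6/150) / (1128/300)
      = 4.09733 / 3.76 = 1.0897 = 108.97%

F_rel = 109.0%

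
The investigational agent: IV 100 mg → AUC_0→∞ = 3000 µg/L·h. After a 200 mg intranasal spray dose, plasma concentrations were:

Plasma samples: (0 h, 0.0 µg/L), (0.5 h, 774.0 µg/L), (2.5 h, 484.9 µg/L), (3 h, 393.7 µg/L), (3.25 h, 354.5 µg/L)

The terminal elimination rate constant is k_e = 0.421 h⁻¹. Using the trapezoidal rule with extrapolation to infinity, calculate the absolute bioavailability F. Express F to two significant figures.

F = 0.43

Trapezoidal AUC_0→3.25 (intranasal spray):
  [0→0.5]: (0.0+774.0)/2 × 0.5 = 193.5
  [0.5→2.5]: (774.0+484.9)/2 × 2 = 1258.9
  [2.5→3]: (484.9+393.7)/2 × 0.5 = 219.65
  [3→3.25]: (393.7+354.5)/2 × 0.25 = 93.525
  Sum = 1765.575 µg/L·h
Tail: C_last/k_e = 354.5/0.421 = 842.043
AUC_0→∞ (intranasal spray) = 1765.575 + 842.043 = 2607.618 µg/L·h
F = (AUC_ev/D_ev)/(AUC_iv/D_iv) = (2607.618/200)/(3000/100) = 13.03809/30 = 0.4346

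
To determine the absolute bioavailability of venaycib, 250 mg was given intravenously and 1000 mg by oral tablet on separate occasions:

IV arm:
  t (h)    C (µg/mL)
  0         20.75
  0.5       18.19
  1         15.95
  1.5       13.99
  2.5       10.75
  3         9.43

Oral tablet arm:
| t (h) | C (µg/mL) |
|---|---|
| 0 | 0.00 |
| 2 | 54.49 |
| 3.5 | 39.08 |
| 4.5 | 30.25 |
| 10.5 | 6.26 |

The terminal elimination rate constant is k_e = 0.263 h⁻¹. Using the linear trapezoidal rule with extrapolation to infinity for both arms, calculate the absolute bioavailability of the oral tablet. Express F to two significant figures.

Trapezoidal AUC_0→3 (IV):
  [0→0.5]: (20.75+18.19)/2 × 0.5 = 9.735
  [0.5→1]: (18.19+15.95)/2 × 0.5 = 8.535
  [1→1.5]: (15.95+13.99)/2 × 0.5 = 7.485
  [1.5→2.5]: (13.99+10.75)/2 × 1 = 12.37
  [2.5→3]: (10.75+9.43)/2 × 0.5 = 5.045
  Sum = 43.17 µg/mL·h
IV tail: 9.43/0.263 = 35.856; AUC_iv,0→∞ = 43.17 + 35.856 = 79.026 µg/mL·h
Trapezoidal AUC_0→10.5 (oral tablet):
  [0→2]: (0.00+54.49)/2 × 2 = 54.49
  [2→3.5]: (54.49+39.08)/2 × 1.5 = 70.1775
  [3.5→4.5]: (39.08+30.25)/2 × 1 = 34.665
  [4.5→10.5]: (30.25+6.26)/2 × 6 = 109.53
  Sum = 268.8625 µg/mL·h
oral tablet tail: 6.26/0.263 = 23.802; AUC_ev,0→∞ = 268.8625 + 23.802 = 292.6645 µg/mL·h
F = (AUC_ev/D_ev)/(AUC_iv/D_iv) = (292.6645/1000)/(79.026/250) = 0.2926645/0.316104 = 0.9258

F = 0.93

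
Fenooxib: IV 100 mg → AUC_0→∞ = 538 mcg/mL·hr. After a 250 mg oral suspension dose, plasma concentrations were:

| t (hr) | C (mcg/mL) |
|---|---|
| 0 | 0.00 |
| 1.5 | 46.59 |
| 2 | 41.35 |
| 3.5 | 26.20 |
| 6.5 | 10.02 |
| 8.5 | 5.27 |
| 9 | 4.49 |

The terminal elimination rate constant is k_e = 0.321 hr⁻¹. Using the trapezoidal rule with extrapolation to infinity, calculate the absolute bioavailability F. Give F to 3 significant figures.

Trapezoidal AUC_0→9 (oral suspension):
  [0→1.5]: (0.00+46.59)/2 × 1.5 = 34.9425
  [1.5→2]: (46.59+41.35)/2 × 0.5 = 21.985
  [2→3.5]: (41.35+26.20)/2 × 1.5 = 50.6625
  [3.5→6.5]: (26.20+10.02)/2 × 3 = 54.33
  [6.5→8.5]: (10.02+5.27)/2 × 2 = 15.29
  [8.5→9]: (5.27+4.49)/2 × 0.5 = 2.44
  Sum = 179.65 mcg/mL·hr
Tail: C_last/k_e = 4.49/0.321 = 13.988
AUC_0→∞ (oral suspension) = 179.65 + 13.988 = 193.638 mcg/mL·hr
F = (AUC_ev/D_ev)/(AUC_iv/D_iv) = (193.638/250)/(538/100) = 0.774552/5.38 = 0.1440

F = 0.144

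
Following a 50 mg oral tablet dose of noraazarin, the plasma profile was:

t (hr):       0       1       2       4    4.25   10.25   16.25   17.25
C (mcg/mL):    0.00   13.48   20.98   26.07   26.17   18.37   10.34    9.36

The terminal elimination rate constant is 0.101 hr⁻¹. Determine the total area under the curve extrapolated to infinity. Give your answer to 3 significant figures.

AUC = 400 mcg/mL·hr

Trapezoidal AUC_0→17.25:
  [0→1]: (0.00+13.48)/2 × 1 = 6.74
  [1→2]: (13.48+20.98)/2 × 1 = 17.23
  [2→4]: (20.98+26.07)/2 × 2 = 47.05
  [4→4.25]: (26.07+26.17)/2 × 0.25 = 6.53
  [4.25→10.25]: (26.17+18.37)/2 × 6 = 133.62
  [10.25→16.25]: (18.37+10.34)/2 × 6 = 86.13
  [16.25→17.25]: (10.34+9.36)/2 × 1 = 9.85
  Sum = 307.15 mcg/mL·hr
Extrapolated tail: C_last / k_e = 9.36 / 0.101 = 92.673
AUC_0→∞ = 307.15 + 92.673 = 399.823 mcg/mL·hr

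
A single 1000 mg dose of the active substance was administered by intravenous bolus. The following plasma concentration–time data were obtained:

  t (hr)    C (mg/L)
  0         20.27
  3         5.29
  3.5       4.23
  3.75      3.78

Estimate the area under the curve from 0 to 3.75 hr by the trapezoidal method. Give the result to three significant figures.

AUC = 41.7 mg/L·hr

Trapezoidal AUC_0→3.75:
  [0→3]: (20.27+5.29)/2 × 3 = 38.34
  [3→3.5]: (5.29+4.23)/2 × 0.5 = 2.38
  [3.5→3.75]: (4.23+3.78)/2 × 0.25 = 1.00125
  Sum = 41.72125 mg/L·hr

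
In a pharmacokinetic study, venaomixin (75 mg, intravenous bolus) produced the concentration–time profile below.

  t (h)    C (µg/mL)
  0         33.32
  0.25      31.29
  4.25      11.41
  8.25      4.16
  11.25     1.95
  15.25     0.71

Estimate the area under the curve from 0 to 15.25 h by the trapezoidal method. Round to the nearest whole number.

AUC = 139 µg/mL·h

Trapezoidal AUC_0→15.25:
  [0→0.25]: (33.32+31.29)/2 × 0.25 = 8.07625
  [0.25→4.25]: (31.29+11.41)/2 × 4 = 85.4
  [4.25→8.25]: (11.41+4.16)/2 × 4 = 31.14
  [8.25→11.25]: (4.16+1.95)/2 × 3 = 9.165
  [11.25→15.25]: (1.95+0.71)/2 × 4 = 5.32
  Sum = 139.10125 µg/mL·h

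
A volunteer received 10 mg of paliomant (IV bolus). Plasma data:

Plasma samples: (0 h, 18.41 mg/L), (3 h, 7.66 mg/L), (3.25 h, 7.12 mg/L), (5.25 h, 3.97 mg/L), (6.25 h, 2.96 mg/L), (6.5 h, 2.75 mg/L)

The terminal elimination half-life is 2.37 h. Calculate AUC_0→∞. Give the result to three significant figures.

AUC = 65.6 mg/L·h

Trapezoidal AUC_0→6.5:
  [0→3]: (18.41+7.66)/2 × 3 = 39.105
  [3→3.25]: (7.66+7.12)/2 × 0.25 = 1.8475
  [3.25→5.25]: (7.12+3.97)/2 × 2 = 11.09
  [5.25→6.25]: (3.97+2.96)/2 × 1 = 3.465
  [6.25→6.5]: (2.96+2.75)/2 × 0.25 = 0.71375
  Sum = 56.22125 mg/L·h
k_e = ln2 / t½ = 0.693147 / 2.37 = 0.2925 h^-1
Extrapolated tail: C_last / k_e = 2.75 / 0.2925 = 9.402
AUC_0→∞ = 56.22125 + 9.402 = 65.62325 mg/L·h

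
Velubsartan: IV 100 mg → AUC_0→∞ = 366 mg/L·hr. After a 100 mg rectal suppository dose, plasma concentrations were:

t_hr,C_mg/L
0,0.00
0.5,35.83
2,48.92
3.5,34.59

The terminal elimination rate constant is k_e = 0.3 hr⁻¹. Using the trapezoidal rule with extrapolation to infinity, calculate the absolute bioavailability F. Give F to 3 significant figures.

F = 0.684

Trapezoidal AUC_0→3.5 (rectal suppository):
  [0→0.5]: (0.00+35.83)/2 × 0.5 = 8.9575
  [0.5→2]: (35.83+48.92)/2 × 1.5 = 63.5625
  [2→3.5]: (48.92+34.59)/2 × 1.5 = 62.6325
  Sum = 135.1525 mg/L·hr
Tail: C_last/k_e = 34.59/0.3 = 115.300
AUC_0→∞ (rectal suppository) = 135.1525 + 115.300 = 250.4525 mg/L·hr
F = (AUC_ev/D_ev)/(AUC_iv/D_iv) = (250.4525/100)/(366/100) = 2.504525/3.66 = 0.6843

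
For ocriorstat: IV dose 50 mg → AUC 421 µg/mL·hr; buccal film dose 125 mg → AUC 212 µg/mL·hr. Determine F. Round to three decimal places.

F = 0.201

F = (AUC_ev / D_ev) / (AUC_iv / D_iv)
  = (212/125) / (421/50)
  = 1.696 / 8.42 = 0.2014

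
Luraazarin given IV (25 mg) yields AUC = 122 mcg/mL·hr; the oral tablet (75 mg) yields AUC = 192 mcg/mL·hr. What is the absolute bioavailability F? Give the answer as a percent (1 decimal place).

F = (AUC_ev / D_ev) / (AUC_iv / D_iv)
  = (192/75) / (122/25)
  = 2.56 / 4.88 = 0.5246
  = 52.46%

F = 52.5%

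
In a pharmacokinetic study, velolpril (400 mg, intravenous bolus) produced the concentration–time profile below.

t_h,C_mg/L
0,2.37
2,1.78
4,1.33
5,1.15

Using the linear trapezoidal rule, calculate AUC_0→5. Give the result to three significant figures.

AUC = 8.50 mg/L·h

Trapezoidal AUC_0→5:
  [0→2]: (2.37+1.78)/2 × 2 = 4.15
  [2→4]: (1.78+1.33)/2 × 2 = 3.11
  [4→5]: (1.33+1.15)/2 × 1 = 1.24
  Sum = 8.5 mg/L·h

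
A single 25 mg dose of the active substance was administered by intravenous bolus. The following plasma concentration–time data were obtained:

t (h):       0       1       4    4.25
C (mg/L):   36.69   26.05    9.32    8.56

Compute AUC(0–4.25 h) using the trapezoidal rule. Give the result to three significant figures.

AUC = 86.7 mg/L·h

Trapezoidal AUC_0→4.25:
  [0→1]: (36.69+26.05)/2 × 1 = 31.37
  [1→4]: (26.05+9.32)/2 × 3 = 53.055
  [4→4.25]: (9.32+8.56)/2 × 0.25 = 2.235
  Sum = 86.66 mg/L·h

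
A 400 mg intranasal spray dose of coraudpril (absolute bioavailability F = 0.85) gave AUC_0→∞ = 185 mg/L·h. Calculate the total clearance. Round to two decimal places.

CL = 1.84 L/h

CL = F × Dose / AUC_0→∞
   = 0.85 × 400 / 185 = 1.83784 L/h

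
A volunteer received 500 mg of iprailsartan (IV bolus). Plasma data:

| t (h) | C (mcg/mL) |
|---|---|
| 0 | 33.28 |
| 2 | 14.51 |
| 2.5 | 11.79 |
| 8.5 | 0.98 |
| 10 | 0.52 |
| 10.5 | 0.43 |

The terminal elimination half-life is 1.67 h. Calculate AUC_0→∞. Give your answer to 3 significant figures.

Trapezoidal AUC_0→10.5:
  [0→2]: (33.28+14.51)/2 × 2 = 47.79
  [2→2.5]: (14.51+11.79)/2 × 0.5 = 6.575
  [2.5→8.5]: (11.79+0.98)/2 × 6 = 38.31
  [8.5→10]: (0.98+0.52)/2 × 1.5 = 1.125
  [10→10.5]: (0.52+0.43)/2 × 0.5 = 0.2375
  Sum = 94.0375 mcg/mL·h
k_e = ln2 / t½ = 0.693147 / 1.67 = 0.4151 h^-1
Extrapolated tail: C_last / k_e = 0.43 / 0.4151 = 1.036
AUC_0→∞ = 94.0375 + 1.036 = 95.0735 mcg/mL·h

AUC = 95.1 mcg/mL·h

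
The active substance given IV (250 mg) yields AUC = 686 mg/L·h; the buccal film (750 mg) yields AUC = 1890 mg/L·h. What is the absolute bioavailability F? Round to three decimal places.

F = 0.918

F = (AUC_ev / D_ev) / (AUC_iv / D_iv)
  = (1890/750) / (686/250)
  = 2.52 / 2.744 = 0.9184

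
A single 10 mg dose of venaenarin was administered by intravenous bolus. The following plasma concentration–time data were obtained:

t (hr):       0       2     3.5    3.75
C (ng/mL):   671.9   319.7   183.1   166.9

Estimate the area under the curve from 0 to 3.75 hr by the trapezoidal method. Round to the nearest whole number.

Trapezoidal AUC_0→3.75:
  [0→2]: (671.9+319.7)/2 × 2 = 991.6
  [2→3.5]: (319.7+183.1)/2 × 1.5 = 377.1
  [3.5→3.75]: (183.1+166.9)/2 × 0.25 = 43.75
  Sum = 1412.45 ng/mL·hr

AUC = 1412 ng/mL·hr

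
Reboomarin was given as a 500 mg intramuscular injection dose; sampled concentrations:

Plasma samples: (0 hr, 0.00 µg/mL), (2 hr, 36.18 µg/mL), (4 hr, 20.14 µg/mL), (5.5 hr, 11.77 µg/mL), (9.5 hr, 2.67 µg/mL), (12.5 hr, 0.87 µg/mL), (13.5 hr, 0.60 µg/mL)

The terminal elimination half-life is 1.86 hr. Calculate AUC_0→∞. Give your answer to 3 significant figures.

AUC = 153 µg/mL·hr

Trapezoidal AUC_0→13.5:
  [0→2]: (0.00+36.18)/2 × 2 = 36.18
  [2→4]: (36.18+20.14)/2 × 2 = 56.32
  [4→5.5]: (20.14+11.77)/2 × 1.5 = 23.9325
  [5.5→9.5]: (11.77+2.67)/2 × 4 = 28.88
  [9.5→12.5]: (2.67+0.87)/2 × 3 = 5.31
  [12.5→13.5]: (0.87+0.60)/2 × 1 = 0.735
  Sum = 151.3575 µg/mL·hr
k_e = ln2 / t½ = 0.693147 / 1.86 = 0.3727 hr^-1
Extrapolated tail: C_last / k_e = 0.60 / 0.3727 = 1.610
AUC_0→∞ = 151.3575 + 1.610 = 152.9675 µg/mL·hr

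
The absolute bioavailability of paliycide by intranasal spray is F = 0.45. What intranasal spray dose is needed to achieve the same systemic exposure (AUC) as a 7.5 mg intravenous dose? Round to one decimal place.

D_intranasal = 16.7 mg

For equal systemic exposure: F × D_ev = D_iv
D_ev = D_iv / F = 7.5 / 0.45 = 16.6667 mg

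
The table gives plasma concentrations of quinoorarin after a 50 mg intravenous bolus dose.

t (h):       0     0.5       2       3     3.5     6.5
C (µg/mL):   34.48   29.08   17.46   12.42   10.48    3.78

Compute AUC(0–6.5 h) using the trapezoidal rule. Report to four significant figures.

Trapezoidal AUC_0→6.5:
  [0→0.5]: (34.48+29.08)/2 × 0.5 = 15.89
  [0.5→2]: (29.08+17.46)/2 × 1.5 = 34.905
  [2→3]: (17.46+12.42)/2 × 1 = 14.94
  [3→3.5]: (12.42+10.48)/2 × 0.5 = 5.725
  [3.5→6.5]: (10.48+3.78)/2 × 3 = 21.39
  Sum = 92.85 µg/mL·h

AUC = 92.85 µg/mL·h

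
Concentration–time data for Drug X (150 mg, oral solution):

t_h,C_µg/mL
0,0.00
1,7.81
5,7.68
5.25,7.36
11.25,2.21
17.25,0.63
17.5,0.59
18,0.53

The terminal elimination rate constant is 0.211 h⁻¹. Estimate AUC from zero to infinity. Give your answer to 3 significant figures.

Trapezoidal AUC_0→18:
  [0→1]: (0.00+7.81)/2 × 1 = 3.905
  [1→5]: (7.81+7.68)/2 × 4 = 30.98
  [5→5.25]: (7.68+7.36)/2 × 0.25 = 1.88
  [5.25→11.25]: (7.36+2.21)/2 × 6 = 28.71
  [11.25→17.25]: (2.21+0.63)/2 × 6 = 8.52
  [17.25→17.5]: (0.63+0.59)/2 × 0.25 = 0.1525
  [17.5→18]: (0.59+0.53)/2 × 0.5 = 0.28
  Sum = 74.4275 µg/mL·h
Extrapolated tail: C_last / k_e = 0.53 / 0.211 = 2.512
AUC_0→∞ = 74.4275 + 2.512 = 76.9395 µg/mL·h

AUC = 76.9 µg/mL·h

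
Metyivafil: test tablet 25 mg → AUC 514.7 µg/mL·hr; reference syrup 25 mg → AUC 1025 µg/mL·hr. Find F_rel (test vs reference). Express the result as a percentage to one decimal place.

F_rel = 50.2%

F_rel = (AUC_test/D_test) / (AUC_ref/D_ref)
      = (514.7/25) / (1025/25)
      = 20.588 / 41 = 0.5021 = 50.21%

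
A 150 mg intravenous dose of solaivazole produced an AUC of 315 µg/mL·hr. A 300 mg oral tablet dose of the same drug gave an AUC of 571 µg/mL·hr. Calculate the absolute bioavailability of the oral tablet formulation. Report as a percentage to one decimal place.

F = (AUC_ev / D_ev) / (AUC_iv / D_iv)
  = (571/300) / (315/150)
  = 1.90333 / 2.1 = 0.9063
  = 90.63%

F = 90.6%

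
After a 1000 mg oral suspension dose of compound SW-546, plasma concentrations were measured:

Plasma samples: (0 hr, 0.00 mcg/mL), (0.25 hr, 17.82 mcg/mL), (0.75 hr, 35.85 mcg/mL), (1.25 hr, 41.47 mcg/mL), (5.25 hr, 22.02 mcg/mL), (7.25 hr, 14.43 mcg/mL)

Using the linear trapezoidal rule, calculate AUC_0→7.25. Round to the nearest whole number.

Trapezoidal AUC_0→7.25:
  [0→0.25]: (0.00+17.82)/2 × 0.25 = 2.2275
  [0.25→0.75]: (17.82+35.85)/2 × 0.5 = 13.4175
  [0.75→1.25]: (35.85+41.47)/2 × 0.5 = 19.33
  [1.25→5.25]: (41.47+22.02)/2 × 4 = 126.98
  [5.25→7.25]: (22.02+14.43)/2 × 2 = 36.45
  Sum = 198.405 mcg/mL·hr

AUC = 198 mcg/mL·hr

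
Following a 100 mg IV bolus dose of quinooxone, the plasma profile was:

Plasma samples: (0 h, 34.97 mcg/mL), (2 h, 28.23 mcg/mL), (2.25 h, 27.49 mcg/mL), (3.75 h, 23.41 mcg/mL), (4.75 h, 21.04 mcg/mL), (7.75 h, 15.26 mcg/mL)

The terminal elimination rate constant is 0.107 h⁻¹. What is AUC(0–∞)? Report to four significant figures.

Trapezoidal AUC_0→7.75:
  [0→2]: (34.97+28.23)/2 × 2 = 63.2
  [2→2.25]: (28.23+27.49)/2 × 0.25 = 6.965
  [2.25→3.75]: (27.49+23.41)/2 × 1.5 = 38.175
  [3.75→4.75]: (23.41+21.04)/2 × 1 = 22.225
  [4.75→7.75]: (21.04+15.26)/2 × 3 = 54.45
  Sum = 185.015 mcg/mL·h
Extrapolated tail: C_last / k_e = 15.26 / 0.107 = 142.617
AUC_0→∞ = 185.015 + 142.617 = 327.632 mcg/mL·h

AUC = 327.6 mcg/mL·h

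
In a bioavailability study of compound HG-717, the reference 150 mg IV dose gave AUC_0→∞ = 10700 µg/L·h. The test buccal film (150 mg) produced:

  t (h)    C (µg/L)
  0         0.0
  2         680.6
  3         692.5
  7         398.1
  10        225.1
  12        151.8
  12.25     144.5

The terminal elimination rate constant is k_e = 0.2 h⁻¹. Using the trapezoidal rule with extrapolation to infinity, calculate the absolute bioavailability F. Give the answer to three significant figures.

Trapezoidal AUC_0→12.25 (buccal film):
  [0→2]: (0.0+680.6)/2 × 2 = 680.6
  [2→3]: (680.6+692.5)/2 × 1 = 686.55
  [3→7]: (692.5+398.1)/2 × 4 = 2181.2
  [7→10]: (398.1+225.1)/2 × 3 = 934.8
  [10→12]: (225.1+151.8)/2 × 2 = 376.9
  [12→12.25]: (151.8+144.5)/2 × 0.25 = 37.0375
  Sum = 4897.0875 µg/L·h
Tail: C_last/k_e = 144.5/0.2 = 722.500
AUC_0→∞ (buccal film) = 4897.0875 + 722.500 = 5619.5875 µg/L·h
F = (AUC_ev/D_ev)/(AUC_iv/D_iv) = (5619.5875/150)/(10700/150) = 37.4639/71.3333 = 0.5252

F = 0.525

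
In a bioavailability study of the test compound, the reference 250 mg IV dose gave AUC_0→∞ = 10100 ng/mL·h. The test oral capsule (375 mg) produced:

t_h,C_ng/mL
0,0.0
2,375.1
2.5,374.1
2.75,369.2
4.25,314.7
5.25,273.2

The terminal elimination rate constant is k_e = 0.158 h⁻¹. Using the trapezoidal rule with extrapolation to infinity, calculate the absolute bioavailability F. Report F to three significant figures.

F = 0.211

Trapezoidal AUC_0→5.25 (oral capsule):
  [0→2]: (0.0+375.1)/2 × 2 = 375.1
  [2→2.5]: (375.1+374.1)/2 × 0.5 = 187.3
  [2.5→2.75]: (374.1+369.2)/2 × 0.25 = 92.9125
  [2.75→4.25]: (369.2+314.7)/2 × 1.5 = 512.925
  [4.25→5.25]: (314.7+273.2)/2 × 1 = 293.95
  Sum = 1462.1875 ng/mL·h
Tail: C_last/k_e = 273.2/0.158 = 1729.114
AUC_0→∞ (oral capsule) = 1462.1875 + 1729.114 = 3191.3015 ng/mL·h
F = (AUC_ev/D_ev)/(AUC_iv/D_iv) = (3191.3015/375)/(10100/250) = 8.51014/40.4 = 0.2106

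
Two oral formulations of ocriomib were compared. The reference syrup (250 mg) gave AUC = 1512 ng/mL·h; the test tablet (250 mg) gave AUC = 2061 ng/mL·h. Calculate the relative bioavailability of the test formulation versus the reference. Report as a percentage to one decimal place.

F_rel = 136.3%

F_rel = (AUC_test/D_test) / (AUC_ref/D_ref)
      = (2061/250) / (1512/250)
      = 8.244 / 6.048 = 1.3631 = 136.31%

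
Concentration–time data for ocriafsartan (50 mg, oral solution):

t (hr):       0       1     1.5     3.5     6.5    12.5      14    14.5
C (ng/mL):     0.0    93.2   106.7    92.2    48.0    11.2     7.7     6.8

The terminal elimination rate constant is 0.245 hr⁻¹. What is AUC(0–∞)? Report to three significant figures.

AUC = 729 ng/mL·hr

Trapezoidal AUC_0→14.5:
  [0→1]: (0.0+93.2)/2 × 1 = 46.6
  [1→1.5]: (93.2+106.7)/2 × 0.5 = 49.975
  [1.5→3.5]: (106.7+92.2)/2 × 2 = 198.9
  [3.5→6.5]: (92.2+48.0)/2 × 3 = 210.3
  [6.5→12.5]: (48.0+11.2)/2 × 6 = 177.6
  [12.5→14]: (11.2+7.7)/2 × 1.5 = 14.175
  [14→14.5]: (7.7+6.8)/2 × 0.5 = 3.625
  Sum = 701.175 ng/mL·hr
Extrapolated tail: C_last / k_e = 6.8 / 0.245 = 27.755
AUC_0→∞ = 701.175 + 27.755 = 728.93 ng/mL·hr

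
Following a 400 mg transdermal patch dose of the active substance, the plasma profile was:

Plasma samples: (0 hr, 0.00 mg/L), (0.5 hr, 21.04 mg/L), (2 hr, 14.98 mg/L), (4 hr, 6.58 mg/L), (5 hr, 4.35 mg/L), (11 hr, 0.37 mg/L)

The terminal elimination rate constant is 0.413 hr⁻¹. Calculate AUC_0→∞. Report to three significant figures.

AUC = 74.4 mg/L·hr

Trapezoidal AUC_0→11:
  [0→0.5]: (0.00+21.04)/2 × 0.5 = 5.26
  [0.5→2]: (21.04+14.98)/2 × 1.5 = 27.015
  [2→4]: (14.98+6.58)/2 × 2 = 21.56
  [4→5]: (6.58+4.35)/2 × 1 = 5.465
  [5→11]: (4.35+0.37)/2 × 6 = 14.16
  Sum = 73.46 mg/L·hr
Extrapolated tail: C_last / k_e = 0.37 / 0.413 = 0.896
AUC_0→∞ = 73.46 + 0.896 = 74.356 mg/L·hr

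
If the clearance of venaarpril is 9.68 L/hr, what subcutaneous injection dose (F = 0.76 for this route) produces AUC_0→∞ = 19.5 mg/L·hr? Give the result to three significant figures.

Dose = 248 mg

Dose = CL × AUC_0→∞ / F
     = 9.68 × 19.5 / 0.76 = 248.368 mg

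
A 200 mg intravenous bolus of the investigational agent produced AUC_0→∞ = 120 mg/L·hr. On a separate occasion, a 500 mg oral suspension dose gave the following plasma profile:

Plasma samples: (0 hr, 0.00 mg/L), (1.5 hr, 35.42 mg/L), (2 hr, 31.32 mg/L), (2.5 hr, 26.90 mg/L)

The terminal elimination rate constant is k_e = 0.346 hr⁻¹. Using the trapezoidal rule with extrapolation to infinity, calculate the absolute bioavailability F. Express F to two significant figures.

Trapezoidal AUC_0→2.5 (oral suspension):
  [0→1.5]: (0.00+35.42)/2 × 1.5 = 26.565
  [1.5→2]: (35.42+31.32)/2 × 0.5 = 16.685
  [2→2.5]: (31.32+26.90)/2 × 0.5 = 14.555
  Sum = 57.805 mg/L·hr
Tail: C_last/k_e = 26.90/0.346 = 77.746
AUC_0→∞ (oral suspension) = 57.805 + 77.746 = 135.551 mg/L·hr
F = (AUC_ev/D_ev)/(AUC_iv/D_iv) = (135.551/500)/(120/200) = 0.271102/0.6 = 0.4518

F = 0.45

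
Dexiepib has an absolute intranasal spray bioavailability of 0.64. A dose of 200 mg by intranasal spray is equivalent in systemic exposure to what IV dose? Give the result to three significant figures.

D_iv = 128 mg

Systemic exposure from an extravascular dose = F × D_ev, so the equivalent IV dose is F × D_ev.
D_iv = F × D_ev = 0.64 × 200 = 128 mg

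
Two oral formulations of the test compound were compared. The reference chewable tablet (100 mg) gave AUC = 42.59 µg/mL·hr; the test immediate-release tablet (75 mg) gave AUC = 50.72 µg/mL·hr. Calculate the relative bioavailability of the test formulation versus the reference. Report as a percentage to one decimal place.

F_rel = 158.8%

F_rel = (AUC_test/D_test) / (AUC_ref/D_ref)
      = (50.72/75) / (42.59/100)
      = 0.676267 / 0.4259 = 1.5879 = 158.79%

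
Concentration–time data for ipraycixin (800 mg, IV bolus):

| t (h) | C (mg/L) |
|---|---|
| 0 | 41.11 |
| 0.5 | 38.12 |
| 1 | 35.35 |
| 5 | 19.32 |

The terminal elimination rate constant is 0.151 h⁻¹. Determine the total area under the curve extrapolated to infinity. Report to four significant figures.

AUC = 275.5 mg/L·h

Trapezoidal AUC_0→5:
  [0→0.5]: (41.11+38.12)/2 × 0.5 = 19.8075
  [0.5→1]: (38.12+35.35)/2 × 0.5 = 18.3675
  [1→5]: (35.35+19.32)/2 × 4 = 109.34
  Sum = 147.515 mg/L·h
Extrapolated tail: C_last / k_e = 19.32 / 0.151 = 127.947
AUC_0→∞ = 147.515 + 127.947 = 275.462 mg/L·h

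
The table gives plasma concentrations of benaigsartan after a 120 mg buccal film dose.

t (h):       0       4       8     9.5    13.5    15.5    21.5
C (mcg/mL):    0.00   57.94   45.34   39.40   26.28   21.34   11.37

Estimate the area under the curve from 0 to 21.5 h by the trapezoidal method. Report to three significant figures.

AUC = 663 mcg/mL·h

Trapezoidal AUC_0→21.5:
  [0→4]: (0.00+57.94)/2 × 4 = 115.88
  [4→8]: (57.94+45.34)/2 × 4 = 206.56
  [8→9.5]: (45.34+39.40)/2 × 1.5 = 63.555
  [9.5→13.5]: (39.40+26.28)/2 × 4 = 131.36
  [13.5→15.5]: (26.28+21.34)/2 × 2 = 47.62
  [15.5→21.5]: (21.34+11.37)/2 × 6 = 98.13
  Sum = 663.105 mcg/mL·h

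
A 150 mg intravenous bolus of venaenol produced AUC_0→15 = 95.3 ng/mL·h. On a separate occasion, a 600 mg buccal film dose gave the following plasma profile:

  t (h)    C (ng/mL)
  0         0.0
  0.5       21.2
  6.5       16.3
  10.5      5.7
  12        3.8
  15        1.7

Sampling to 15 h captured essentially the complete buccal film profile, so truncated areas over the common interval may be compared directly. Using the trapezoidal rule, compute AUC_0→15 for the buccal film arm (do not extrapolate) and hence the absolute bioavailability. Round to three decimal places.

Trapezoidal AUC_0→15 (buccal film):
  [0→0.5]: (0.0+21.2)/2 × 0.5 = 5.3
  [0.5→6.5]: (21.2+16.3)/2 × 6 = 112.5
  [6.5→10.5]: (16.3+5.7)/2 × 4 = 44.0
  [10.5→12]: (5.7+3.8)/2 × 1.5 = 7.125
  [12→15]: (3.8+1.7)/2 × 3 = 8.25
  Sum = 177.175 ng/mL·h
F = (AUC_ev/D_ev)/(AUC_iv/D_iv) = (177.175/600)/(95.3/150) = 0.295292/0.635333 = 0.4648

F = 0.465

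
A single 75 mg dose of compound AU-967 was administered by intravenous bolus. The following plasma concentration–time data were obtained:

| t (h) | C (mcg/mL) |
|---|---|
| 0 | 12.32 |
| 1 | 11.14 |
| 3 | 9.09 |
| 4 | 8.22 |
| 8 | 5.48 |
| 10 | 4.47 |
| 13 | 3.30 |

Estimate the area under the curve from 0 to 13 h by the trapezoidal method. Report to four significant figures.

Trapezoidal AUC_0→13:
  [0→1]: (12.32+11.14)/2 × 1 = 11.73
  [1→3]: (11.14+9.09)/2 × 2 = 20.23
  [3→4]: (9.09+8.22)/2 × 1 = 8.655
  [4→8]: (8.22+5.48)/2 × 4 = 27.4
  [8→10]: (5.48+4.47)/2 × 2 = 9.95
  [10→13]: (4.47+3.30)/2 × 3 = 11.655
  Sum = 89.62 mcg/mL·h

AUC = 89.62 mcg/mL·h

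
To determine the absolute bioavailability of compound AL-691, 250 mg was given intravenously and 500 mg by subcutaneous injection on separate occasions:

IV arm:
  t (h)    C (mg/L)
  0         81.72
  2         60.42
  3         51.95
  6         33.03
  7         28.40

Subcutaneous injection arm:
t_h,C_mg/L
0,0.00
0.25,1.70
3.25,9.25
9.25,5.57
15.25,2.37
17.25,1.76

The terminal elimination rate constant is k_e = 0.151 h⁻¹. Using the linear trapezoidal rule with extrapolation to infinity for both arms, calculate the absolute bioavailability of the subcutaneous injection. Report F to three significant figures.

F = 0.0925

Trapezoidal AUC_0→7 (IV):
  [0→2]: (81.72+60.42)/2 × 2 = 142.14
  [2→3]: (60.42+51.95)/2 × 1 = 56.185
  [3→6]: (51.95+33.03)/2 × 3 = 127.47
  [6→7]: (33.03+28.40)/2 × 1 = 30.715
  Sum = 356.51 mg/L·h
IV tail: 28.40/0.151 = 188.079; AUC_iv,0→∞ = 356.51 + 188.079 = 544.589 mg/L·h
Trapezoidal AUC_0→17.25 (subcutaneous injection):
  [0→0.25]: (0.00+1.70)/2 × 0.25 = 0.2125
  [0.25→3.25]: (1.70+9.25)/2 × 3 = 16.425
  [3.25→9.25]: (9.25+5.57)/2 × 6 = 44.46
  [9.25→15.25]: (5.57+2.37)/2 × 6 = 23.82
  [15.25→17.25]: (2.37+1.76)/2 × 2 = 4.13
  Sum = 89.0475 mg/L·h
subcutaneous injection tail: 1.76/0.151 = 11.656; AUC_ev,0→∞ = 89.0475 + 11.656 = 100.7035 mg/L·h
F = (AUC_ev/D_ev)/(AUC_iv/D_iv) = (100.7035/500)/(544.589/250) = 0.201407/2.178356 = 0.0925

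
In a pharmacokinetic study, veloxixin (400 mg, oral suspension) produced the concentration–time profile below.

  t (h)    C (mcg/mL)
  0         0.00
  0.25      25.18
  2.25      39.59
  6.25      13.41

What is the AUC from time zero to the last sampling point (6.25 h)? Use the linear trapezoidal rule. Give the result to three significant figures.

Trapezoidal AUC_0→6.25:
  [0→0.25]: (0.00+25.18)/2 × 0.25 = 3.1475
  [0.25→2.25]: (25.18+39.59)/2 × 2 = 64.77
  [2.25→6.25]: (39.59+13.41)/2 × 4 = 106.0
  Sum = 173.9175 mcg/mL·h

AUC = 174 mcg/mL·h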